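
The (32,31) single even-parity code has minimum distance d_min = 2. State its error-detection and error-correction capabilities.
Detection only: up to d_min − 1 = 1 errors.
Correction: up to ⌊(d_min − 1)/2⌋ = ⌊1/2⌋ = 0 errors.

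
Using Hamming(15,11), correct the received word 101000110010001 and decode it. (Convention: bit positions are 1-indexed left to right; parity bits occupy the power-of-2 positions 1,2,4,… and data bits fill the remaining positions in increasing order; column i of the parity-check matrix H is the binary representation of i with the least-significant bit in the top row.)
Syndrome s = H · r^T (mod 2), r = 101000110010001:
  s[0] = (101010101010101)·(101000110010001) mod 2 = 1+0+1+0+0+0+1+0+0+0+1+0+0+0+1 mod 2 = 1
  s[1] = (011001100110011)·(101000110010001) mod 2 = 0+0+1+0+0+0+1+0+0+0+1+0+0+0+1 mod 2 = 0
  s[2] = (000111100001111)·(101000110010001) mod 2 = 0+0+0+0+0+0+1+0+0+0+0+0+0+0+1 mod 2 = 0
  s[3] = (000000011111111)·(101000110010001) mod 2 = 0+0+0+0+0+0+0+1+0+0+1+0+0+0+1 mod 2 = 1
Syndrome = 1001
Column 9 of H equals this syndrome → error at bit 9 (1-indexed).
Flip bit 9: 101000110010001 → 101000111010001
Extract data bits at positions {3,5,6,7,9,10,11,12,13,14,15}: 10011010001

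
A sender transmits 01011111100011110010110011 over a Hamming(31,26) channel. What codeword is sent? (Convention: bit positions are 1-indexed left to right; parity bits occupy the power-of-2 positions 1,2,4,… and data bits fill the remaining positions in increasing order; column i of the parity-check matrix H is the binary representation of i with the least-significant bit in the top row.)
Codeword c = d · G (mod 2), d = 01011111100011110010110011:
  c[0] = d·G[:,0] = (01011111100011110010110011)·(11011010101101010101010101) mod 2 = 0+1+0+1+1+0+1+0+1+0+0+0+0+1+0+1+0+0+0+0+0+1+0+0+0+1 mod 2 = 1
  c[1] = d·G[:,1] = (01011111100011110010110011)·(10110110011011001100110011) mod 2 = 0+0+0+1+0+1+1+0+0+0+0+0+1+1+0+0+0+0+0+0+1+1+0+0+1+1 mod 2 = 1
  c[2] = d·G[:,2] = (01011111100011110010110011)·(10000000000000000000000000) mod 2 = 0+0+0+0+0+0+0+0+0+0+0+0+0+0+0+0+0+0+0+0+0+0+0+0+0+0 mod 2 = 0
  c[3] = d·G[:,3] = (01011111100011110010110011)·(01110001111000111100001111) mod 2 = 0+1+0+1+0+0+0+1+1+0+0+0+0+0+1+1+0+0+0+0+0+0+0+0+1+1 mod 2 = 0
  c[4] = d·G[:,4] = (01011111100011110010110011)·(01000000000000000000000000) mod 2 = 0+1+0+0+0+0+0+0+0+0+0+0+0+0+0+0+0+0+0+0+0+0+0+0+0+0 mod 2 = 1
  c[5] = d·G[:,5] = (01011111100011110010110011)·(00100000000000000000000000) mod 2 = 0+0+0+0+0+0+0+0+0+0+0+0+0+0+0+0+0+0+0+0+0+0+0+0+0+0 mod 2 = 0
  c[6] = d·G[:,6] = (01011111100011110010110011)·(00010000000000000000000000) mod 2 = 0+0+0+1+0+0+0+0+0+0+0+0+0+0+0+0+0+0+0+0+0+0+0+0+0+0 mod 2 = 1
  c[7] = d·G[:,7] = (01011111100011110010110011)·(00001111111000000011111111) mod 2 = 0+0+0+0+1+1+1+1+1+0+0+0+0+0+0+0+0+0+1+0+1+1+0+0+1+1 mod 2 = 0
  c[8] = d·G[:,8] = (01011111100011110010110011)·(00001000000000000000000000) mod 2 = 0+0+0+0+1+0+0+0+0+0+0+0+0+0+0+0+0+0+0+0+0+0+0+0+0+0 mod 2 = 1
  c[9] = d·G[:,9] = (01011111100011110010110011)·(00000100000000000000000000) mod 2 = 0+0+0+0+0+1+0+0+0+0+0+0+0+0+0+0+0+0+0+0+0+0+0+0+0+0 mod 2 = 1
  c[10] = d·G[:,10] = (01011111100011110010110011)·(00000010000000000000000000) mod 2 = 0+0+0+0+0+0+1+0+0+0+0+0+0+0+0+0+0+0+0+0+0+0+0+0+0+0 mod 2 = 1
  c[11] = d·G[:,11] = (01011111100011110010110011)·(00000001000000000000000000) mod 2 = 0+0+0+0+0+0+0+1+0+0+0+0+0+0+0+0+0+0+0+0+0+0+0+0+0+0 mod 2 = 1
  c[12] = d·G[:,12] = (01011111100011110010110011)·(00000000100000000000000000) mod 2 = 0+0+0+0+0+0+0+0+1+0+0+0+0+0+0+0+0+0+0+0+0+0+0+0+0+0 mod 2 = 1
  c[13] = d·G[:,13] = (01011111100011110010110011)·(00000000010000000000000000) mod 2 = 0+0+0+0+0+0+0+0+0+0+0+0+0+0+0+0+0+0+0+0+0+0+0+0+0+0 mod 2 = 0
  c[14] = d·G[:,14] = (01011111100011110010110011)·(00000000001000000000000000) mod 2 = 0+0+0+0+0+0+0+0+0+0+0+0+0+0+0+0+0+0+0+0+0+0+0+0+0+0 mod 2 = 0
  c[15] = d·G[:,15] = (01011111100011110010110011)·(00000000000111111111111111) mod 2 = 0+0+0+0+0+0+0+0+0+0+0+0+1+1+1+1+0+0+1+0+1+1+0+0+1+1 mod 2 = 1
  c[16] = d·G[:,16] = (01011111100011110010110011)·(00000000000100000000000000) mod 2 = 0+0+0+0+0+0+0+0+0+0+0+0+0+0+0+0+0+0+0+0+0+0+0+0+0+0 mod 2 = 0
  c[17] = d·G[:,17] = (01011111100011110010110011)·(00000000000010000000000000) mod 2 = 0+0+0+0+0+0+0+0+0+0+0+0+1+0+0+0+0+0+0+0+0+0+0+0+0+0 mod 2 = 1
  c[18] = d·G[:,18] = (01011111100011110010110011)·(00000000000001000000000000) mod 2 = 0+0+0+0+0+0+0+0+0+0+0+0+0+1+0+0+0+0+0+0+0+0+0+0+0+0 mod 2 = 1
  c[19] = d·G[:,19] = (01011111100011110010110011)·(00000000000000100000000000) mod 2 = 0+0+0+0+0+0+0+0+0+0+0+0+0+0+1+0+0+0+0+0+0+0+0+0+0+0 mod 2 = 1
  c[20] = d·G[:,20] = (01011111100011110010110011)·(00000000000000010000000000) mod 2 = 0+0+0+0+0+0+0+0+0+0+0+0+0+0+0+1+0+0+0+0+0+0+0+0+0+0 mod 2 = 1
  c[21] = d·G[:,21] = (01011111100011110010110011)·(00000000000000001000000000) mod 2 = 0+0+0+0+0+0+0+0+0+0+0+0+0+0+0+0+0+0+0+0+0+0+0+0+0+0 mod 2 = 0
  c[22] = d·G[:,22] = (01011111100011110010110011)·(00000000000000000100000000) mod 2 = 0+0+0+0+0+0+0+0+0+0+0+0+0+0+0+0+0+0+0+0+0+0+0+0+0+0 mod 2 = 0
  c[23] = d·G[:,23] = (01011111100011110010110011)·(00000000000000000010000000) mod 2 = 0+0+0+0+0+0+0+0+0+0+0+0+0+0+0+0+0+0+1+0+0+0+0+0+0+0 mod 2 = 1
  c[24] = d·G[:,24] = (01011111100011110010110011)·(00000000000000000001000000) mod 2 = 0+0+0+0+0+0+0+0+0+0+0+0+0+0+0+0+0+0+0+0+0+0+0+0+0+0 mod 2 = 0
  c[25] = d·G[:,25] = (01011111100011110010110011)·(00000000000000000000100000) mod 2 = 0+0+0+0+0+0+0+0+0+0+0+0+0+0+0+0+0+0+0+0+1+0+0+0+0+0 mod 2 = 1
  c[26] = d·G[:,26] = (01011111100011110010110011)·(00000000000000000000010000) mod 2 = 0+0+0+0+0+0+0+0+0+0+0+0+0+0+0+0+0+0+0+0+0+1+0+0+0+0 mod 2 = 1
  c[27] = d·G[:,27] = (01011111100011110010110011)·(00000000000000000000001000) mod 2 = 0+0+0+0+0+0+0+0+0+0+0+0+0+0+0+0+0+0+0+0+0+0+0+0+0+0 mod 2 = 0
  c[28] = d·G[:,28] = (01011111100011110010110011)·(00000000000000000000000100) mod 2 = 0+0+0+0+0+0+0+0+0+0+0+0+0+0+0+0+0+0+0+0+0+0+0+0+0+0 mod 2 = 0
  c[29] = d·G[:,29] = (01011111100011110010110011)·(00000000000000000000000010) mod 2 = 0+0+0+0+0+0+0+0+0+0+0+0+0+0+0+0+0+0+0+0+0+0+0+0+1+0 mod 2 = 1
  c[30] = d·G[:,30] = (01011111100011110010110011)·(00000000000000000000000001) mod 2 = 0+0+0+0+0+0+0+0+0+0+0+0+0+0+0+0+0+0+0+0+0+0+0+0+0+1 mod 2 = 1
Codeword = 1100101011111001011110010110011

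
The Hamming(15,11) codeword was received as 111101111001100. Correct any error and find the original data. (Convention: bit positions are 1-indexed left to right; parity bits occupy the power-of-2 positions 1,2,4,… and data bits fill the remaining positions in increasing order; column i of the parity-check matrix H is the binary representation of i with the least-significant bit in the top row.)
Syndrome s = H · r^T (mod 2), r = 111101111001100:
  s[0] = (101010101010101)·(111101111001100) mod 2 = 1+0+1+0+0+0+1+0+1+0+0+0+1+0+0 mod 2 = 1
  s[1] = (011001100110011)·(111101111001100) mod 2 = 0+1+1+0+0+1+1+0+0+0+0+0+0+0+0 mod 2 = 0
  s[2] = (000111100001111)·(111101111001100) mod 2 = 0+0+0+1+0+1+1+0+0+0+0+1+1+0+0 mod 2 = 1
  s[3] = (000000011111111)·(111101111001100) mod 2 = 0+0+0+0+0+0+0+1+1+0+0+1+1+0+0 mod 2 = 0
Syndrome = 1010
Column 5 of H equals this syndrome → error at bit 5 (1-indexed).
Flip bit 5: 111101111001100 → 111111111001100
Extract data bits at positions {3,5,6,7,9,10,11,12,13,14,15}: 11111001100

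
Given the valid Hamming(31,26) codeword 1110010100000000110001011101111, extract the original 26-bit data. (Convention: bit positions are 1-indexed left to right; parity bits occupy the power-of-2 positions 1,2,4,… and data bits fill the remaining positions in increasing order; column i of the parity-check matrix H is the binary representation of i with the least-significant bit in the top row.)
Parity bits occupy power-of-2 positions; data bits are at positions {3,5,6,7,9,10,11,12,13,14,15,17,18,19,20,21,22,23,24,25,26,27,28,29,30,31} (1-indexed).
Extract: c[3]=1 c[5]=0 c[6]=1 c[7]=0 c[9]=0 c[10]=0 c[11]=0 c[12]=0 c[13]=0 c[14]=0 c[15]=0 c[17]=1 c[18]=1 c[19]=0 c[20]=0 c[21]=0 c[22]=1 c[23]=0 c[24]=1 c[25]=1 c[26]=1 c[27]=0 c[28]=1 c[29]=1 c[30]=1 c[31]=1
Data = 10100000000110001011101111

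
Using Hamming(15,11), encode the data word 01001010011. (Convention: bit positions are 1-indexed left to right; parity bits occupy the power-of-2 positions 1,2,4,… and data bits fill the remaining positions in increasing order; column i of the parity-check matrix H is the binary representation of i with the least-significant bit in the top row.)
Codeword c = d · G (mod 2), d = 01001010011:
  c[0] = d·G[:,0] = (01001010011)·(11011010101) mod 2 = 0+1+0+0+1+0+1+0+0+0+1 mod 2 = 0
  c[1] = d·G[:,1] = (01001010011)·(10110110011) mod 2 = 0+0+0+0+0+0+1+0+0+1+1 mod 2 = 1
  c[2] = d·G[:,2] = (01001010011)·(10000000000) mod 2 = 0+0+0+0+0+0+0+0+0+0+0 mod 2 = 0
  c[3] = d·G[:,3] = (01001010011)·(01110001111) mod 2 = 0+1+0+0+0+0+0+0+0+1+1 mod 2 = 1
  c[4] = d·G[:,4] = (01001010011)·(01000000000) mod 2 = 0+1+0+0+0+0+0+0+0+0+0 mod 2 = 1
  c[5] = d·G[:,5] = (01001010011)·(00100000000) mod 2 = 0+0+0+0+0+0+0+0+0+0+0 mod 2 = 0
  c[6] = d·G[:,6] = (01001010011)·(00010000000) mod 2 = 0+0+0+0+0+0+0+0+0+0+0 mod 2 = 0
  c[7] = d·G[:,7] = (01001010011)·(00001111111) mod 2 = 0+0+0+0+1+0+1+0+0+1+1 mod 2 = 0
  c[8] = d·G[:,8] = (01001010011)·(00001000000) mod 2 = 0+0+0+0+1+0+0+0+0+0+0 mod 2 = 1
  c[9] = d·G[:,9] = (01001010011)·(00000100000) mod 2 = 0+0+0+0+0+0+0+0+0+0+0 mod 2 = 0
  c[10] = d·G[:,10] = (01001010011)·(00000010000) mod 2 = 0+0+0+0+0+0+1+0+0+0+0 mod 2 = 1
  c[11] = d·G[:,11] = (01001010011)·(00000001000) mod 2 = 0+0+0+0+0+0+0+0+0+0+0 mod 2 = 0
  c[12] = d·G[:,12] = (01001010011)·(00000000100) mod 2 = 0+0+0+0+0+0+0+0+0+0+0 mod 2 = 0
  c[13] = d·G[:,13] = (01001010011)·(00000000010) mod 2 = 0+0+0+0+0+0+0+0+0+1+0 mod 2 = 1
  c[14] = d·G[:,14] = (01001010011)·(00000000001) mod 2 = 0+0+0+0+0+0+0+0+0+0+1 mod 2 = 1
Codeword = 010110001010011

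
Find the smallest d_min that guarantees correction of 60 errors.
Correcting t errors requires d_min ≥ 2t + 1 = 2·60 + 1 = 121.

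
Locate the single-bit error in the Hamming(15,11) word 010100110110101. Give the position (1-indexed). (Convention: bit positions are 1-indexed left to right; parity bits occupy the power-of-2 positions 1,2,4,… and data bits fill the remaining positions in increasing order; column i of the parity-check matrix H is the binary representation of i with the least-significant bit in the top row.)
Syndrome s = H · r^T (mod 2), r = 010100110110101:
  s[0] = (101010101010101)·(010100110110101) mod 2 = 0+0+0+0+0+0+1+0+0+0+1+0+1+0+1 mod 2 = 0
  s[1] = (011001100110011)·(010100110110101) mod 2 = 0+1+0+0+0+0+1+0+0+1+1+0+0+0+1 mod 2 = 1
  s[2] = (000111100001111)·(010100110110101) mod 2 = 0+0+0+1+0+0+1+0+0+0+0+0+1+0+1 mod 2 = 0
  s[3] = (000000011111111)·(010100110110101) mod 2 = 0+0+0+0+0+0+0+1+0+1+1+0+1+0+1 mod 2 = 1
Syndrome = 0101
Column i of H is the binary representation of i, so the syndrome is the binary index of the flipped bit.
Read s = 0101 with s[0] as LSB: 0·2^0 + 1·2^1 + 0·2^2 + 1·2^3 = 10.
Error is at bit position 10.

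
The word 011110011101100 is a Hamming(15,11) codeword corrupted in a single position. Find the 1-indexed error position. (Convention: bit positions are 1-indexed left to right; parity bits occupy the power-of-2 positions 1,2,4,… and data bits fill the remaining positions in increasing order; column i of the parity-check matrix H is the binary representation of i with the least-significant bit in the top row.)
Syndrome s = H · r^T (mod 2), r = 011110011101100:
  s[0] = (101010101010101)·(011110011101100) mod 2 = 0+0+1+0+1+0+0+0+1+0+0+0+1+0+0 mod 2 = 0
  s[1] = (011001100110011)·(011110011101100) mod 2 = 0+1+1+0+0+0+0+0+0+1+0+0+0+0+0 mod 2 = 1
  s[2] = (000111100001111)·(011110011101100) mod 2 = 0+0+0+1+1+0+0+0+0+0+0+1+1+0+0 mod 2 = 0
  s[3] = (000000011111111)·(011110011101100) mod 2 = 0+0+0+0+0+0+0+1+1+1+0+1+1+0+0 mod 2 = 1
Syndrome = 0101
Column i of H is the binary representation of i, so the syndrome is the binary index of the flipped bit.
Read s = 0101 with s[0] as LSB: 0·2^0 + 1·2^1 + 0·2^2 + 1·2^3 = 10.
Error is at bit position 10.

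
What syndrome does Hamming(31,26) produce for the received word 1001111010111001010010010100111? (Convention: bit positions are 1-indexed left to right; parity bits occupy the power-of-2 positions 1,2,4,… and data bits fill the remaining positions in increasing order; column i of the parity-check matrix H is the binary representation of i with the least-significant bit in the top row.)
Syndrome s = H · r^T (mod 2), r = 1001111010111001010010010100111:
  s[0] = (1010101010101010101010101010101)·(1001111010111001010010010100111) mod 2 = 1+0+0+0+1+0+1+0+1+0+1+0+1+0+0+0+0+0+0+0+1+0+0+0+0+0+0+0+1+0+1 mod 2 = 1
  s[1] = (0110011001100110011001100110011)·(1001111010111001010010010100111) mod 2 = 0+0+0+0+0+1+1+0+0+0+1+0+0+0+0+0+0+1+0+0+0+0+0+0+0+1+0+0+0+1+1 mod 2 = 1
  s[2] = (0001111000011110000111100001111)·(1001111010111001010010010100111) mod 2 = 0+0+0+1+1+1+1+0+0+0+0+1+1+0+0+0+0+0+0+0+1+0+0+0+0+0+0+0+1+1+1 mod 2 = 0
  s[3] = (0000000111111110000000011111111)·(1001111010111001010010010100111) mod 2 = 0+0+0+0+0+0+0+0+1+0+1+1+1+0+0+0+0+0+0+0+0+0+0+1+0+1+0+0+1+1+1 mod 2 = 1
  s[4] = (0000000000000001111111111111111)·(1001111010111001010010010100111) mod 2 = 0+0+0+0+0+0+0+0+0+0+0+0+0+0+0+1+0+1+0+0+1+0+0+1+0+1+0+0+1+1+1 mod 2 = 0
Syndrome = 11010
Non-zero syndrome: error at position 11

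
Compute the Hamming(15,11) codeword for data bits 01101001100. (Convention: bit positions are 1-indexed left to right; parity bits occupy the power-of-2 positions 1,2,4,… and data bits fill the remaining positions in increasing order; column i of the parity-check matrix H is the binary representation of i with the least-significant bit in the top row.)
Codeword c = d · G (mod 2), d = 01101001100:
  c[0] = d·G[:,0] = (01101001100)·(11011010101) mod 2 = 0+1+0+0+1+0+0+0+1+0+0 mod 2 = 1
  c[1] = d·G[:,1] = (01101001100)·(10110110011) mod 2 = 0+0+1+0+0+0+0+0+0+0+0 mod 2 = 1
  c[2] = d·G[:,2] = (01101001100)·(10000000000) mod 2 = 0+0+0+0+0+0+0+0+0+0+0 mod 2 = 0
  c[3] = d·G[:,3] = (01101001100)·(01110001111) mod 2 = 0+1+1+0+0+0+0+1+1+0+0 mod 2 = 0
  c[4] = d·G[:,4] = (01101001100)·(01000000000) mod 2 = 0+1+0+0+0+0+0+0+0+0+0 mod 2 = 1
  c[5] = d·G[:,5] = (01101001100)·(00100000000) mod 2 = 0+0+1+0+0+0+0+0+0+0+0 mod 2 = 1
  c[6] = d·G[:,6] = (01101001100)·(00010000000) mod 2 = 0+0+0+0+0+0+0+0+0+0+0 mod 2 = 0
  c[7] = d·G[:,7] = (01101001100)·(00001111111) mod 2 = 0+0+0+0+1+0+0+1+1+0+0 mod 2 = 1
  c[8] = d·G[:,8] = (01101001100)·(00001000000) mod 2 = 0+0+0+0+1+0+0+0+0+0+0 mod 2 = 1
  c[9] = d·G[:,9] = (01101001100)·(00000100000) mod 2 = 0+0+0+0+0+0+0+0+0+0+0 mod 2 = 0
  c[10] = d·G[:,10] = (01101001100)·(00000010000) mod 2 = 0+0+0+0+0+0+0+0+0+0+0 mod 2 = 0
  c[11] = d·G[:,11] = (01101001100)·(00000001000) mod 2 = 0+0+0+0+0+0+0+1+0+0+0 mod 2 = 1
  c[12] = d·G[:,12] = (01101001100)·(00000000100) mod 2 = 0+0+0+0+0+0+0+0+1+0+0 mod 2 = 1
  c[13] = d·G[:,13] = (01101001100)·(00000000010) mod 2 = 0+0+0+0+0+0+0+0+0+0+0 mod 2 = 0
  c[14] = d·G[:,14] = (01101001100)·(00000000001) mod 2 = 0+0+0+0+0+0+0+0+0+0+0 mod 2 = 0
Codeword = 110011011001100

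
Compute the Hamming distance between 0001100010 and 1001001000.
XOR = 1000101010, count of 1s = 4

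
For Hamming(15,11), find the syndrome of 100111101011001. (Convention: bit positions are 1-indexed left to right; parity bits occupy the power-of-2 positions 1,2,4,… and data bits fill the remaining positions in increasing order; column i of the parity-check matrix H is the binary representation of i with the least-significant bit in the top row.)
Syndrome s = H · r^T (mod 2), r = 100111101011001:
  s[0] = (101010101010101)·(100111101011001) mod 2 = 1+0+0+0+1+0+1+0+1+0+1+0+0+0+1 mod 2 = 0
  s[1] = (011001100110011)·(100111101011001) mod 2 = 0+0+0+0+0+1+1+0+0+0+1+0+0+0+1 mod 2 = 0
  s[2] = (000111100001111)·(100111101011001) mod 2 = 0+0+0+1+1+1+1+0+0+0+0+1+0+0+1 mod 2 = 0
  s[3] = (000000011111111)·(100111101011001) mod 2 = 0+0+0+0+0+0+0+0+1+0+1+1+0+0+1 mod 2 = 0
Syndrome = 0000
s = 0: no error detected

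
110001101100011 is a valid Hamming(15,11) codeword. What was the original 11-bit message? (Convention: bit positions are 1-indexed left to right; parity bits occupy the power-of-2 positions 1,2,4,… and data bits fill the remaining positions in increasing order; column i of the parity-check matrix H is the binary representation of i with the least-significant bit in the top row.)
Parity bits occupy power-of-2 positions; data bits are at positions {3,5,6,7,9,10,11,12,13,14,15} (1-indexed).
Extract: c[3]=0 c[5]=0 c[6]=1 c[7]=1 c[9]=1 c[10]=1 c[11]=0 c[12]=0 c[13]=0 c[14]=1 c[15]=1
Data = 00111100011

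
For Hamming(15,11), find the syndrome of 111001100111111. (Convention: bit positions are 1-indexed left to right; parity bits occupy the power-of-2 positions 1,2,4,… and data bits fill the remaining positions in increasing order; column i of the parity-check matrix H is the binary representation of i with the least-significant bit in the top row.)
Syndrome s = H · r^T (mod 2), r = 111001100111111:
  s[0] = (101010101010101)·(111001100111111) mod 2 = 1+0+1+0+0+0+1+0+0+0+1+0+1+0+1 mod 2 = 0
  s[1] = (011001100110011)·(111001100111111) mod 2 = 0+1+1+0+0+1+1+0+0+1+1+0+0+1+1 mod 2 = 0
  s[2] = (000111100001111)·(111001100111111) mod 2 = 0+0+0+0+0+1+1+0+0+0+0+1+1+1+1 mod 2 = 0
  s[3] = (000000011111111)·(111001100111111) mod 2 = 0+0+0+0+0+0+0+0+0+1+1+1+1+1+1 mod 2 = 0
Syndrome = 0000
s = 0: no error detected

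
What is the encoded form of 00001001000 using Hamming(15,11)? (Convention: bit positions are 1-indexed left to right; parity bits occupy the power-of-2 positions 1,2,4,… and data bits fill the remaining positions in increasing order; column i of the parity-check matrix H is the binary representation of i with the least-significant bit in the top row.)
Codeword c = d · G (mod 2), d = 00001001000:
  c[0] = d·G[:,0] = (00001001000)·(11011010101) mod 2 = 0+0+0+0+1+0+0+0+0+0+0 mod 2 = 1
  c[1] = d·G[:,1] = (00001001000)·(10110110011) mod 2 = 0+0+0+0+0+0+0+0+0+0+0 mod 2 = 0
  c[2] = d·G[:,2] = (00001001000)·(10000000000) mod 2 = 0+0+0+0+0+0+0+0+0+0+0 mod 2 = 0
  c[3] = d·G[:,3] = (00001001000)·(01110001111) mod 2 = 0+0+0+0+0+0+0+1+0+0+0 mod 2 = 1
  c[4] = d·G[:,4] = (00001001000)·(01000000000) mod 2 = 0+0+0+0+0+0+0+0+0+0+0 mod 2 = 0
  c[5] = d·G[:,5] = (00001001000)·(00100000000) mod 2 = 0+0+0+0+0+0+0+0+0+0+0 mod 2 = 0
  c[6] = d·G[:,6] = (00001001000)·(00010000000) mod 2 = 0+0+0+0+0+0+0+0+0+0+0 mod 2 = 0
  c[7] = d·G[:,7] = (00001001000)·(00001111111) mod 2 = 0+0+0+0+1+0+0+1+0+0+0 mod 2 = 0
  c[8] = d·G[:,8] = (00001001000)·(00001000000) mod 2 = 0+0+0+0+1+0+0+0+0+0+0 mod 2 = 1
  c[9] = d·G[:,9] = (00001001000)·(00000100000) mod 2 = 0+0+0+0+0+0+0+0+0+0+0 mod 2 = 0
  c[10] = d·G[:,10] = (00001001000)·(00000010000) mod 2 = 0+0+0+0+0+0+0+0+0+0+0 mod 2 = 0
  c[11] = d·G[:,11] = (00001001000)·(00000001000) mod 2 = 0+0+0+0+0+0+0+1+0+0+0 mod 2 = 1
  c[12] = d·G[:,12] = (00001001000)·(00000000100) mod 2 = 0+0+0+0+0+0+0+0+0+0+0 mod 2 = 0
  c[13] = d·G[:,13] = (00001001000)·(00000000010) mod 2 = 0+0+0+0+0+0+0+0+0+0+0 mod 2 = 0
  c[14] = d·G[:,14] = (00001001000)·(00000000001) mod 2 = 0+0+0+0+0+0+0+0+0+0+0 mod 2 = 0
Codeword = 100100001001000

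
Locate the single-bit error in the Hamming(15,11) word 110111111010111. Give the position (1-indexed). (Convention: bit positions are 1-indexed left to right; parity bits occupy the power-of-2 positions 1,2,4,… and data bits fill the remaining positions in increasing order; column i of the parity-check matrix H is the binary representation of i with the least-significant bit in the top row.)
Syndrome s = H · r^T (mod 2), r = 110111111010111:
  s[0] = (101010101010101)·(110111111010111) mod 2 = 1+0+0+0+1+0+1+0+1+0+1+0+1+0+1 mod 2 = 1
  s[1] = (011001100110011)·(110111111010111) mod 2 = 0+1+0+0+0+1+1+0+0+0+1+0+0+1+1 mod 2 = 0
  s[2] = (000111100001111)·(110111111010111) mod 2 = 0+0+0+1+1+1+1+0+0+0+0+0+1+1+1 mod 2 = 1
  s[3] = (000000011111111)·(110111111010111) mod 2 = 0+0+0+0+0+0+0+1+1+0+1+0+1+1+1 mod 2 = 0
Syndrome = 1010
Column i of H is the binary representation of i, so the syndrome is the binary index of the flipped bit.
Read s = 1010 with s[0] as LSB: 1·2^0 + 0·2^1 + 1·2^2 + 0·2^3 = 5.
Error is at bit position 5.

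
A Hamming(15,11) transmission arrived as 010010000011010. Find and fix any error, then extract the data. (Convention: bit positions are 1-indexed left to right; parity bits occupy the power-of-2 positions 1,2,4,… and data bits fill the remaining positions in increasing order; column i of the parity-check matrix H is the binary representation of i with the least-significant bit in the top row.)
Syndrome s = H · r^T (mod 2), r = 010010000011010:
  s[0] = (101010101010101)·(010010000011010) mod 2 = 0+0+0+0+1+0+0+0+0+0+1+0+0+0+0 mod 2 = 0
  s[1] = (011001100110011)·(010010000011010) mod 2 = 0+1+0+0+0+0+0+0+0+0+1+0+0+1+0 mod 2 = 1
  s[2] = (000111100001111)·(010010000011010) mod 2 = 0+0+0+0+1+0+0+0+0+0+0+1+0+1+0 mod 2 = 1
  s[3] = (000000011111111)·(010010000011010) mod 2 = 0+0+0+0+0+0+0+0+0+0+1+1+0+1+0 mod 2 = 1
Syndrome = 0111
Column 14 of H equals this syndrome → error at bit 14 (1-indexed).
Flip bit 14: 010010000011010 → 010010000011000
Extract data bits at positions {3,5,6,7,9,10,11,12,13,14,15}: 01000011000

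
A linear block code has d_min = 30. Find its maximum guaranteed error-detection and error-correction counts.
(a) Detection requires d_min ≥ e+1, so e ≤ d_min − 1 = 29.
(b) Correction requires d_min ≥ 2t+1, so t ≤ ⌊(d_min − 1)/2⌋ = ⌊29/2⌋ = 14.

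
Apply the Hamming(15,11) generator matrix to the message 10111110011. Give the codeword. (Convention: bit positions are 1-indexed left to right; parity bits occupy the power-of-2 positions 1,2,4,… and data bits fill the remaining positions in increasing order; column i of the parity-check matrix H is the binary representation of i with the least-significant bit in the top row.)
Codeword c = d · G (mod 2), d = 10111110011:
  c[0] = d·G[:,0] = (10111110011)·(11011010101) mod 2 = 1+0+0+1+1+0+1+0+0+0+1 mod 2 = 1
  c[1] = d·G[:,1] = (10111110011)·(10110110011) mod 2 = 1+0+1+1+0+1+1+0+0+1+1 mod 2 = 1
  c[2] = d·G[:,2] = (10111110011)·(10000000000) mod 2 = 1+0+0+0+0+0+0+0+0+0+0 mod 2 = 1
  c[3] = d·G[:,3] = (10111110011)·(01110001111) mod 2 = 0+0+1+1+0+0+0+0+0+1+1 mod 2 = 0
  c[4] = d·G[:,4] = (10111110011)·(01000000000) mod 2 = 0+0+0+0+0+0+0+0+0+0+0 mod 2 = 0
  c[5] = d·G[:,5] = (10111110011)·(00100000000) mod 2 = 0+0+1+0+0+0+0+0+0+0+0 mod 2 = 1
  c[6] = d·G[:,6] = (10111110011)·(00010000000) mod 2 = 0+0+0+1+0+0+0+0+0+0+0 mod 2 = 1
  c[7] = d·G[:,7] = (10111110011)·(00001111111) mod 2 = 0+0+0+0+1+1+1+0+0+1+1 mod 2 = 1
  c[8] = d·G[:,8] = (10111110011)·(00001000000) mod 2 = 0+0+0+0+1+0+0+0+0+0+0 mod 2 = 1
  c[9] = d·G[:,9] = (10111110011)·(00000100000) mod 2 = 0+0+0+0+0+1+0+0+0+0+0 mod 2 = 1
  c[10] = d·G[:,10] = (10111110011)·(00000010000) mod 2 = 0+0+0+0+0+0+1+0+0+0+0 mod 2 = 1
  c[11] = d·G[:,11] = (10111110011)·(00000001000) mod 2 = 0+0+0+0+0+0+0+0+0+0+0 mod 2 = 0
  c[12] = d·G[:,12] = (10111110011)·(00000000100) mod 2 = 0+0+0+0+0+0+0+0+0+0+0 mod 2 = 0
  c[13] = d·G[:,13] = (10111110011)·(00000000010) mod 2 = 0+0+0+0+0+0+0+0+0+1+0 mod 2 = 1
  c[14] = d·G[:,14] = (10111110011)·(00000000001) mod 2 = 0+0+0+0+0+0+0+0+0+0+1 mod 2 = 1
Codeword = 111001111110011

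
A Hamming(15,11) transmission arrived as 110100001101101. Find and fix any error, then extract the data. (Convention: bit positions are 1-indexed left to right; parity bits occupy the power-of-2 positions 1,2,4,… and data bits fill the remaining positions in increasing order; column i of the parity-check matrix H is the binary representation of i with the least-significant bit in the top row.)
Syndrome s = H · r^T (mod 2), r = 110100001101101:
  s[0] = (101010101010101)·(110100001101101) mod 2 = 1+0+0+0+0+0+0+0+1+0+0+0+1+0+1 mod 2 = 0
  s[1] = (011001100110011)·(110100001101101) mod 2 = 0+1+0+0+0+0+0+0+0+1+0+0+0+0+1 mod 2 = 1
  s[2] = (000111100001111)·(110100001101101) mod 2 = 0+0+0+1+0+0+0+0+0+0+0+1+1+0+1 mod 2 = 0
  s[3] = (000000011111111)·(110100001101101) mod 2 = 0+0+0+0+0+0+0+0+1+1+0+1+1+0+1 mod 2 = 1
Syndrome = 0101
Column 10 of H equals this syndrome → error at bit 10 (1-indexed).
Flip bit 10: 110100001101101 → 110100001001101
Extract data bits at positions {3,5,6,7,9,10,11,12,13,14,15}: 00001001101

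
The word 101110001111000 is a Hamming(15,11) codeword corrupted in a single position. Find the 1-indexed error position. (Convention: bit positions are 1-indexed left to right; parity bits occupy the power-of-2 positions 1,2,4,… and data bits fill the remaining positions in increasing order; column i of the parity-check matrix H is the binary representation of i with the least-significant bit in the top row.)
Syndrome s = H · r^T (mod 2), r = 101110001111000:
  s[0] = (101010101010101)·(101110001111000) mod 2 = 1+0+1+0+1+0+0+0+1+0+1+0+0+0+0 mod 2 = 1
  s[1] = (011001100110011)·(101110001111000) mod 2 = 0+0+1+0+0+0+0+0+0+1+1+0+0+0+0 mod 2 = 1
  s[2] = (000111100001111)·(101110001111000) mod 2 = 0+0+0+1+1+0+0+0+0+0+0+1+0+0+0 mod 2 = 1
  s[3] = (000000011111111)·(101110001111000) mod 2 = 0+0+0+0+0+0+0+0+1+1+1+1+0+0+0 mod 2 = 0
Syndrome = 1110
Column i of H is the binary representation of i, so the syndrome is the binary index of the flipped bit.
Read s = 1110 with s[0] as LSB: 1·2^0 + 1·2^1 + 1·2^2 + 0·2^3 = 7.
Error is at bit position 7.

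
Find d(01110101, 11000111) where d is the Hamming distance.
XOR = 10110010, count of 1s = 4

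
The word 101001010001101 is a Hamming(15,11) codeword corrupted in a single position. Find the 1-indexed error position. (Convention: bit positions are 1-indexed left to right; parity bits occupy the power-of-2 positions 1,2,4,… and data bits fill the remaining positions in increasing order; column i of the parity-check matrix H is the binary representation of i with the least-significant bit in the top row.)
Syndrome s = H · r^T (mod 2), r = 101001010001101:
  s[0] = (101010101010101)·(101001010001101) mod 2 = 1+0+1+0+0+0+0+0+0+0+0+0+1+0+1 mod 2 = 0
  s[1] = (011001100110011)·(101001010001101) mod 2 = 0+0+1+0+0+1+0+0+0+0+0+0+0+0+1 mod 2 = 1
  s[2] = (000111100001111)·(101001010001101) mod 2 = 0+0+0+0+0+1+0+0+0+0+0+1+1+0+1 mod 2 = 0
  s[3] = (000000011111111)·(101001010001101) mod 2 = 0+0+0+0+0+0+0+1+0+0+0+1+1+0+1 mod 2 = 0
Syndrome = 0100
Column i of H is the binary representation of i, so the syndrome is the binary index of the flipped bit.
Read s = 0100 with s[0] as LSB: 0·2^0 + 1·2^1 + 0·2^2 + 0·2^3 = 2.
Error is at bit position 2.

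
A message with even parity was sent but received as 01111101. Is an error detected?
Sum of received bits: 0+1+1+1+1+1+0+1 = 6; 6 mod 2 = 0. Result is 0 → no error detected.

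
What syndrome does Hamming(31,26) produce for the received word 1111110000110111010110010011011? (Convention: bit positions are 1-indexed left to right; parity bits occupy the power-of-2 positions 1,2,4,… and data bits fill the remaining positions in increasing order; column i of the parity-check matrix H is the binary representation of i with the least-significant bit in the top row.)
Syndrome s = H · r^T (mod 2), r = 1111110000110111010110010011011:
  s[0] = (1010101010101010101010101010101)·(1111110000110111010110010011011) mod 2 = 1+0+1+0+1+0+0+0+0+0+1+0+0+0+1+0+0+0+0+0+1+0+0+0+0+0+1+0+0+0+1 mod 2 = 0
  s[1] = (0110011001100110011001100110011)·(1111110000110111010110010011011) mod 2 = 0+1+1+0+0+1+0+0+0+0+1+0+0+1+1+0+0+1+0+0+0+0+0+0+0+0+1+0+0+1+1 mod 2 = 0
  s[2] = (0001111000011110000111100001111)·(1111110000110111010110010011011) mod 2 = 0+0+0+1+1+1+0+0+0+0+0+1+0+1+1+0+0+0+0+1+1+0+0+0+0+0+0+1+0+1+1 mod 2 = 1
  s[3] = (0000000111111110000000011111111)·(1111110000110111010110010011011) mod 2 = 0+0+0+0+0+0+0+0+0+0+1+1+0+1+1+0+0+0+0+0+0+0+0+1+0+0+1+1+0+1+1 mod 2 = 1
  s[4] = (0000000000000001111111111111111)·(1111110000110111010110010011011) mod 2 = 0+0+0+0+0+0+0+0+0+0+0+0+0+0+0+1+0+1+0+1+1+0+0+1+0+0+1+1+0+1+1 mod 2 = 1
Syndrome = 00111
Non-zero syndrome: error at position 28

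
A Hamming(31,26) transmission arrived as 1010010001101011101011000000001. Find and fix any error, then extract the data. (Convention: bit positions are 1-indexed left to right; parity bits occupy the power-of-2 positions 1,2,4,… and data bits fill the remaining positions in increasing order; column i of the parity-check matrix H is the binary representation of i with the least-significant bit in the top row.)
Syndrome s = H · r^T (mod 2), r = 1010010001101011101011000000001:
  s[0] = (1010101010101010101010101010101)·(1010010001101011101011000000001) mod 2 = 1+0+1+0+0+0+0+0+0+0+1+0+1+0+1+0+1+0+1+0+1+0+0+0+0+0+0+0+0+0+1 mod 2 = 1
  s[1] = (0110011001100110011001100110011)·(1010010001101011101011000000001) mod 2 = 0+0+1+0+0+1+0+0+0+1+1+0+0+0+1+0+0+0+1+0+0+1+0+0+0+0+0+0+0+0+1 mod 2 = 0
  s[2] = (0001111000011110000111100001111)·(1010010001101011101011000000001) mod 2 = 0+0+0+0+0+1+0+0+0+0+0+0+1+0+1+0+0+0+0+0+1+1+0+0+0+0+0+0+0+0+1 mod 2 = 0
  s[3] = (0000000111111110000000011111111)·(1010010001101011101011000000001) mod 2 = 0+0+0+0+0+0+0+0+0+1+1+0+1+0+1+0+0+0+0+0+0+0+0+0+0+0+0+0+0+0+1 mod 2 = 1
  s[4] = (0000000000000001111111111111111)·(1010010001101011101011000000001) mod 2 = 0+0+0+0+0+0+0+0+0+0+0+0+0+0+0+1+1+0+1+0+1+1+0+0+0+0+0+0+0+0+1 mod 2 = 0
Syndrome = 10010
Column 9 of H equals this syndrome → error at bit 9 (1-indexed).
Flip bit 9: 1010010001101011101011000000001 → 1010010011101011101011000000001
Extract data bits at positions {3,5,6,7,9,10,11,12,13,14,15,17,18,19,20,21,22,23,24,25,26,27,28,29,30,31}: 10101110101101011000000001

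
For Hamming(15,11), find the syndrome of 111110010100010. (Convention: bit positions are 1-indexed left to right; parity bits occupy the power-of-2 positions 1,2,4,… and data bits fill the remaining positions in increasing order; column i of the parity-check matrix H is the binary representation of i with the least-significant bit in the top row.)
Syndrome s = H · r^T (mod 2), r = 111110010100010:
  s[0] = (101010101010101)·(111110010100010) mod 2 = 1+0+1+0+1+0+0+0+0+0+0+0+0+0+0 mod 2 = 1
  s[1] = (011001100110011)·(111110010100010) mod 2 = 0+1+1+0+0+0+0+0+0+1+0+0+0+1+0 mod 2 = 0
  s[2] = (000111100001111)·(111110010100010) mod 2 = 0+0+0+1+1+0+0+0+0+0+0+0+0+1+0 mod 2 = 1
  s[3] = (000000011111111)·(111110010100010) mod 2 = 0+0+0+0+0+0+0+1+0+1+0+0+0+1+0 mod 2 = 1
Syndrome = 1011
Non-zero syndrome: error at position 13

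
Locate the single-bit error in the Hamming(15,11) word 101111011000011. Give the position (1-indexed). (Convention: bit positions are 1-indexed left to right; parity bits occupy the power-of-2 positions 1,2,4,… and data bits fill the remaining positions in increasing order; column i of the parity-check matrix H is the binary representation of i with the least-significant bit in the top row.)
Syndrome s = H · r^T (mod 2), r = 101111011000011:
  s[0] = (101010101010101)·(101111011000011) mod 2 = 1+0+1+0+1+0+0+0+1+0+0+0+0+0+1 mod 2 = 1
  s[1] = (011001100110011)·(101111011000011) mod 2 = 0+0+1+0+0+1+0+0+0+0+0+0+0+1+1 mod 2 = 0
  s[2] = (000111100001111)·(101111011000011) mod 2 = 0+0+0+1+1+1+0+0+0+0+0+0+0+1+1 mod 2 = 1
  s[3] = (000000011111111)·(101111011000011) mod 2 = 0+0+0+0+0+0+0+1+1+0+0+0+0+1+1 mod 2 = 0
Syndrome = 1010
Column i of H is the binary representation of i, so the syndrome is the binary index of the flipped bit.
Read s = 1010 with s[0] as LSB: 1·2^0 + 0·2^1 + 1·2^2 + 0·2^3 = 5.
Error is at bit position 5.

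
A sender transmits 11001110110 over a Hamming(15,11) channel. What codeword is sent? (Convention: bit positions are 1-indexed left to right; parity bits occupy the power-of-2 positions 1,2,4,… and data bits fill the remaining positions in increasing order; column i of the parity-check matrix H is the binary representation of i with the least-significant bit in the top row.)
Codeword c = d · G (mod 2), d = 11001110110:
  c[0] = d·G[:,0] = (11001110110)·(11011010101) mod 2 = 1+1+0+0+1+0+1+0+1+0+0 mod 2 = 1
  c[1] = d·G[:,1] = (11001110110)·(10110110011) mod 2 = 1+0+0+0+0+1+1+0+0+1+0 mod 2 = 0
  c[2] = d·G[:,2] = (11001110110)·(10000000000) mod 2 = 1+0+0+0+0+0+0+0+0+0+0 mod 2 = 1
  c[3] = d·G[:,3] = (11001110110)·(01110001111) mod 2 = 0+1+0+0+0+0+0+0+1+1+0 mod 2 = 1
  c[4] = d·G[:,4] = (11001110110)·(01000000000) mod 2 = 0+1+0+0+0+0+0+0+0+0+0 mod 2 = 1
  c[5] = d·G[:,5] = (11001110110)·(00100000000) mod 2 = 0+0+0+0+0+0+0+0+0+0+0 mod 2 = 0
  c[6] = d·G[:,6] = (11001110110)·(00010000000) mod 2 = 0+0+0+0+0+0+0+0+0+0+0 mod 2 = 0
  c[7] = d·G[:,7] = (11001110110)·(00001111111) mod 2 = 0+0+0+0+1+1+1+0+1+1+0 mod 2 = 1
  c[8] = d·G[:,8] = (11001110110)·(00001000000) mod 2 = 0+0+0+0+1+0+0+0+0+0+0 mod 2 = 1
  c[9] = d·G[:,9] = (11001110110)·(00000100000) mod 2 = 0+0+0+0+0+1+0+0+0+0+0 mod 2 = 1
  c[10] = d·G[:,10] = (11001110110)·(00000010000) mod 2 = 0+0+0+0+0+0+1+0+0+0+0 mod 2 = 1
  c[11] = d·G[:,11] = (11001110110)·(00000001000) mod 2 = 0+0+0+0+0+0+0+0+0+0+0 mod 2 = 0
  c[12] = d·G[:,12] = (11001110110)·(00000000100) mod 2 = 0+0+0+0+0+0+0+0+1+0+0 mod 2 = 1
  c[13] = d·G[:,13] = (11001110110)·(00000000010) mod 2 = 0+0+0+0+0+0+0+0+0+1+0 mod 2 = 1
  c[14] = d·G[:,14] = (11001110110)·(00000000001) mod 2 = 0+0+0+0+0+0+0+0+0+0+0 mod 2 = 0
Codeword = 101110011110110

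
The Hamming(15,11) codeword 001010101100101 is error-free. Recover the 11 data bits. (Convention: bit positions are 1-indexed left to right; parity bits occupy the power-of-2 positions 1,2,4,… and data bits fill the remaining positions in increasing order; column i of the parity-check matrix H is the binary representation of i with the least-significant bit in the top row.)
Parity bits occupy power-of-2 positions; data bits are at positions {3,5,6,7,9,10,11,12,13,14,15} (1-indexed).
Extract: c[3]=1 c[5]=1 c[6]=0 c[7]=1 c[9]=1 c[10]=1 c[11]=0 c[12]=0 c[13]=1 c[14]=0 c[15]=1
Data = 11011100101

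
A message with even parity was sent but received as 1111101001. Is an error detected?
Sum of received bits: 1+1+1+1+1+0+1+0+0+1 = 7; 7 mod 2 = 1. Result is 1 ≠ 0 → error detected.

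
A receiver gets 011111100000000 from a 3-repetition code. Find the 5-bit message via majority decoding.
Split into 3-bit blocks and majority-vote each:
  block 1 = 011: 2 ones, 1 zeros → 1
  block 2 = 111: 3 ones, 0 zeros → 1
  block 3 = 100: 1 ones, 2 zeros → 0
  block 4 = 000: 0 ones, 3 zeros → 0
  block 5 = 000: 0 ones, 3 zeros → 0
Decoded = 11000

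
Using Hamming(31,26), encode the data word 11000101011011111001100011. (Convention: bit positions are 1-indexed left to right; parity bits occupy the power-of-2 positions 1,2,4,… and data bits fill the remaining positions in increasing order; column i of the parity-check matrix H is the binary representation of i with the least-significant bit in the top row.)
Codeword c = d · G (mod 2), d = 11000101011011111001100011:
  c[0] = d·G[:,0] = (11000101011011111001100011)·(11011010101101010101010101) mod 2 = 1+1+0+0+0+0+0+0+0+0+1+0+0+1+0+1+0+0+0+1+0+0+0+0+0+1 mod 2 = 1
  c[1] = d·G[:,1] = (11000101011011111001100011)·(10110110011011001100110011) mod 2 = 1+0+0+0+0+1+0+0+0+1+1+0+1+1+0+0+1+0+0+0+1+0+0+0+1+1 mod 2 = 0
  c[2] = d·G[:,2] = (11000101011011111001100011)·(10000000000000000000000000) mod 2 = 1+0+0+0+0+0+0+0+0+0+0+0+0+0+0+0+0+0+0+0+0+0+0+0+0+0 mod 2 = 1
  c[3] = d·G[:,3] = (11000101011011111001100011)·(01110001111000111100001111) mod 2 = 0+1+0+0+0+0+0+1+0+1+1+0+0+0+1+1+1+0+0+0+0+0+0+0+1+1 mod 2 = 1
  c[4] = d·G[:,4] = (11000101011011111001100011)·(01000000000000000000000000) mod 2 = 0+1+0+0+0+0+0+0+0+0+0+0+0+0+0+0+0+0+0+0+0+0+0+0+0+0 mod 2 = 1
  c[5] = d·G[:,5] = (11000101011011111001100011)·(00100000000000000000000000) mod 2 = 0+0+0+0+0+0+0+0+0+0+0+0+0+0+0+0+0+0+0+0+0+0+0+0+0+0 mod 2 = 0
  c[6] = d·G[:,6] = (11000101011011111001100011)·(00010000000000000000000000) mod 2 = 0+0+0+0+0+0+0+0+0+0+0+0+0+0+0+0+0+0+0+0+0+0+0+0+0+0 mod 2 = 0
  c[7] = d·G[:,7] = (11000101011011111001100011)·(00001111111000000011111111) mod 2 = 0+0+0+0+0+1+0+1+0+1+1+0+0+0+0+0+0+0+0+1+1+0+0+0+1+1 mod 2 = 0
  c[8] = d·G[:,8] = (11000101011011111001100011)·(00001000000000000000000000) mod 2 = 0+0+0+0+0+0+0+0+0+0+0+0+0+0+0+0+0+0+0+0+0+0+0+0+0+0 mod 2 = 0
  c[9] = d·G[:,9] = (11000101011011111001100011)·(00000100000000000000000000) mod 2 = 0+0+0+0+0+1+0+0+0+0+0+0+0+0+0+0+0+0+0+0+0+0+0+0+0+0 mod 2 = 1
  c[10] = d·G[:,10] = (11000101011011111001100011)·(00000010000000000000000000) mod 2 = 0+0+0+0+0+0+0+0+0+0+0+0+0+0+0+0+0+0+0+0+0+0+0+0+0+0 mod 2 = 0
  c[11] = d·G[:,11] = (11000101011011111001100011)·(00000001000000000000000000) mod 2 = 0+0+0+0+0+0+0+1+0+0+0+0+0+0+0+0+0+0+0+0+0+0+0+0+0+0 mod 2 = 1
  c[12] = d·G[:,12] = (11000101011011111001100011)·(00000000100000000000000000) mod 2 = 0+0+0+0+0+0+0+0+0+0+0+0+0+0+0+0+0+0+0+0+0+0+0+0+0+0 mod 2 = 0
  c[13] = d·G[:,13] = (11000101011011111001100011)·(00000000010000000000000000) mod 2 = 0+0+0+0+0+0+0+0+0+1+0+0+0+0+0+0+0+0+0+0+0+0+0+0+0+0 mod 2 = 1
  c[14] = d·G[:,14] = (11000101011011111001100011)·(00000000001000000000000000) mod 2 = 0+0+0+0+0+0+0+0+0+0+1+0+0+0+0+0+0+0+0+0+0+0+0+0+0+0 mod 2 = 1
  c[15] = d·G[:,15] = (11000101011011111001100011)·(00000000000111111111111111) mod 2 = 0+0+0+0+0+0+0+0+0+0+0+0+1+1+1+1+1+0+0+1+1+0+0+0+1+1 mod 2 = 1
  c[16] = d·G[:,16] = (11000101011011111001100011)·(00000000000100000000000000) mod 2 = 0+0+0+0+0+0+0+0+0+0+0+0+0+0+0+0+0+0+0+0+0+0+0+0+0+0 mod 2 = 0
  c[17] = d·G[:,17] = (11000101011011111001100011)·(00000000000010000000000000) mod 2 = 0+0+0+0+0+0+0+0+0+0+0+0+1+0+0+0+0+0+0+0+0+0+0+0+0+0 mod 2 = 1
  c[18] = d·G[:,18] = (11000101011011111001100011)·(00000000000001000000000000) mod 2 = 0+0+0+0+0+0+0+0+0+0+0+0+0+1+0+0+0+0+0+0+0+0+0+0+0+0 mod 2 = 1
  c[19] = d·G[:,19] = (11000101011011111001100011)·(00000000000000100000000000) mod 2 = 0+0+0+0+0+0+0+0+0+0+0+0+0+0+1+0+0+0+0+0+0+0+0+0+0+0 mod 2 = 1
  c[20] = d·G[:,20] = (11000101011011111001100011)·(00000000000000010000000000) mod 2 = 0+0+0+0+0+0+0+0+0+0+0+0+0+0+0+1+0+0+0+0+0+0+0+0+0+0 mod 2 = 1
  c[21] = d·G[:,21] = (11000101011011111001100011)·(00000000000000001000000000) mod 2 = 0+0+0+0+0+0+0+0+0+0+0+0+0+0+0+0+1+0+0+0+0+0+0+0+0+0 mod 2 = 1
  c[22] = d·G[:,22] = (11000101011011111001100011)·(00000000000000000100000000) mod 2 = 0+0+0+0+0+0+0+0+0+0+0+0+0+0+0+0+0+0+0+0+0+0+0+0+0+0 mod 2 = 0
  c[23] = d·G[:,23] = (11000101011011111001100011)·(00000000000000000010000000) mod 2 = 0+0+0+0+0+0+0+0+0+0+0+0+0+0+0+0+0+0+0+0+0+0+0+0+0+0 mod 2 = 0
  c[24] = d·G[:,24] = (11000101011011111001100011)·(00000000000000000001000000) mod 2 = 0+0+0+0+0+0+0+0+0+0+0+0+0+0+0+0+0+0+0+1+0+0+0+0+0+0 mod 2 = 1
  c[25] = d·G[:,25] = (11000101011011111001100011)·(00000000000000000000100000) mod 2 = 0+0+0+0+0+0+0+0+0+0+0+0+0+0+0+0+0+0+0+0+1+0+0+0+0+0 mod 2 = 1
  c[26] = d·G[:,26] = (11000101011011111001100011)·(00000000000000000000010000) mod 2 = 0+0+0+0+0+0+0+0+0+0+0+0+0+0+0+0+0+0+0+0+0+0+0+0+0+0 mod 2 = 0
  c[27] = d·G[:,27] = (11000101011011111001100011)·(00000000000000000000001000) mod 2 = 0+0+0+0+0+0+0+0+0+0+0+0+0+0+0+0+0+0+0+0+0+0+0+0+0+0 mod 2 = 0
  c[28] = d·G[:,28] = (11000101011011111001100011)·(00000000000000000000000100) mod 2 = 0+0+0+0+0+0+0+0+0+0+0+0+0+0+0+0+0+0+0+0+0+0+0+0+0+0 mod 2 = 0
  c[29] = d·G[:,29] = (11000101011011111001100011)·(00000000000000000000000010) mod 2 = 0+0+0+0+0+0+0+0+0+0+0+0+0+0+0+0+0+0+0+0+0+0+0+0+1+0 mod 2 = 1
  c[30] = d·G[:,30] = (11000101011011111001100011)·(00000000000000000000000001) mod 2 = 0+0+0+0+0+0+0+0+0+0+0+0+0+0+0+0+0+0+0+0+0+0+0+0+0+1 mod 2 = 1
Codeword = 1011100001010111011111001100011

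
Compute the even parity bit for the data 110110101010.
Sum of data bits: 1+1+0+1+1+0+1+0+1+0+1+0 = 7.
7 mod 2 = 1, so parity bit = 1.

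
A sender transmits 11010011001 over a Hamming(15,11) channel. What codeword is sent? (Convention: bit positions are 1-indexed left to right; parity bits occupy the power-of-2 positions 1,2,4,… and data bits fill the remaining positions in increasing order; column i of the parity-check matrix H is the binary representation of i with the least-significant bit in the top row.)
Codeword c = d · G (mod 2), d = 11010011001:
  c[0] = d·G[:,0] = (11010011001)·(11011010101) mod 2 = 1+1+0+1+0+0+1+0+0+0+1 mod 2 = 1
  c[1] = d·G[:,1] = (11010011001)·(10110110011) mod 2 = 1+0+0+1+0+0+1+0+0+0+1 mod 2 = 0
  c[2] = d·G[:,2] = (11010011001)·(10000000000) mod 2 = 1+0+0+0+0+0+0+0+0+0+0 mod 2 = 1
  c[3] = d·G[:,3] = (11010011001)·(01110001111) mod 2 = 0+1+0+1+0+0+0+1+0+0+1 mod 2 = 0
  c[4] = d·G[:,4] = (11010011001)·(01000000000) mod 2 = 0+1+0+0+0+0+0+0+0+0+0 mod 2 = 1
  c[5] = d·G[:,5] = (11010011001)·(00100000000) mod 2 = 0+0+0+0+0+0+0+0+0+0+0 mod 2 = 0
  c[6] = d·G[:,6] = (11010011001)·(00010000000) mod 2 = 0+0+0+1+0+0+0+0+0+0+0 mod 2 = 1
  c[7] = d·G[:,7] = (11010011001)·(00001111111) mod 2 = 0+0+0+0+0+0+1+1+0+0+1 mod 2 = 1
  c[8] = d·G[:,8] = (11010011001)·(00001000000) mod 2 = 0+0+0+0+0+0+0+0+0+0+0 mod 2 = 0
  c[9] = d·G[:,9] = (11010011001)·(00000100000) mod 2 = 0+0+0+0+0+0+0+0+0+0+0 mod 2 = 0
  c[10] = d·G[:,10] = (11010011001)·(00000010000) mod 2 = 0+0+0+0+0+0+1+0+0+0+0 mod 2 = 1
  c[11] = d·G[:,11] = (11010011001)·(00000001000) mod 2 = 0+0+0+0+0+0+0+1+0+0+0 mod 2 = 1
  c[12] = d·G[:,12] = (11010011001)·(00000000100) mod 2 = 0+0+0+0+0+0+0+0+0+0+0 mod 2 = 0
  c[13] = d·G[:,13] = (11010011001)·(00000000010) mod 2 = 0+0+0+0+0+0+0+0+0+0+0 mod 2 = 0
  c[14] = d·G[:,14] = (11010011001)·(00000000001) mod 2 = 0+0+0+0+0+0+0+0+0+0+1 mod 2 = 1
Codeword = 101010110011001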